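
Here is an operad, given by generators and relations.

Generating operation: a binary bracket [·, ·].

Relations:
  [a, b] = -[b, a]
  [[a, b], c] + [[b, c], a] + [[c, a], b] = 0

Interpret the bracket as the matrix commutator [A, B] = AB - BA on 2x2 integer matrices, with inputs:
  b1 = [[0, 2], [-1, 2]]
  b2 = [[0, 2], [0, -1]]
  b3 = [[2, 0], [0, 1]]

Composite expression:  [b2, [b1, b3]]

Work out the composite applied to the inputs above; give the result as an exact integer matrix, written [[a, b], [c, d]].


[[-2, -2], [1, 2]]

[b1, b3] = [[0, -2], [-1, 0]]
[b2, [b1, b3]] = [[-2, -2], [1, 2]]


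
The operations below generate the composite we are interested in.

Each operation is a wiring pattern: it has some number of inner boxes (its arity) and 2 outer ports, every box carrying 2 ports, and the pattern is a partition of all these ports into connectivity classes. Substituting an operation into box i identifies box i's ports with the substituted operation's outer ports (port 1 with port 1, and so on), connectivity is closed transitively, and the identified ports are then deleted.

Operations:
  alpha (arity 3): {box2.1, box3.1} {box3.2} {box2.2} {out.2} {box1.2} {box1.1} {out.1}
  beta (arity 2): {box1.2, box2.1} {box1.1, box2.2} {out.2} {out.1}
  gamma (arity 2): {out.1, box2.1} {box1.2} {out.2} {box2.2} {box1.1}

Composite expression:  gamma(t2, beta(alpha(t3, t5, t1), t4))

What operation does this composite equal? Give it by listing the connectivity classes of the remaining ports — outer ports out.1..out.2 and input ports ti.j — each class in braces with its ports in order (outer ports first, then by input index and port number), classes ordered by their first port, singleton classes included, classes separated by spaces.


Connectivity passes through glued gamma-boundaries; trace each wire chain.
stage alpha: inputs (t3, t5, t1), connectivity {out.1} {out.2} {t1.1, t5.1} {t1.2} {t3.1} {t3.2} {t5.2}, out.j its boundary
stage beta: inputs (t3, t5, t1, t4), connectivity {out.1} {out.2} {t1.1, t5.1} {t1.2} {t3.1} {t3.2} {t4.1} {t4.2} {t5.2}, out.j its boundary
stage gamma: inputs (t2, t3, t5, t1, t4), connectivity {out.1} {out.2} {t1.1, t5.1} {t1.2} {t2.1} {t2.2} {t3.1} {t3.2} {t4.1} {t4.2} {t5.2}, out.j its boundary

{out.1} {out.2} {t1.1, t5.1} {t1.2} {t2.1} {t2.2} {t3.1} {t3.2} {t4.1} {t4.2} {t5.2}


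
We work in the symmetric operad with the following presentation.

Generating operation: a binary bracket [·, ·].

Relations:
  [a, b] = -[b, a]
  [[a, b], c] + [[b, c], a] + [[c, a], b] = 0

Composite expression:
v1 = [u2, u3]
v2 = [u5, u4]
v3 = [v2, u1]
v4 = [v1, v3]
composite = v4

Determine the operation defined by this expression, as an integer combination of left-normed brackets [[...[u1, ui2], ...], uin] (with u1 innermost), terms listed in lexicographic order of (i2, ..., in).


-[[[[u1, u4], u5], u2], u3] + [[[[u1, u4], u5], u3], u2] + [[[[u1, u5], u4], u2], u3] - [[[[u1, u5], u4], u3], u2]


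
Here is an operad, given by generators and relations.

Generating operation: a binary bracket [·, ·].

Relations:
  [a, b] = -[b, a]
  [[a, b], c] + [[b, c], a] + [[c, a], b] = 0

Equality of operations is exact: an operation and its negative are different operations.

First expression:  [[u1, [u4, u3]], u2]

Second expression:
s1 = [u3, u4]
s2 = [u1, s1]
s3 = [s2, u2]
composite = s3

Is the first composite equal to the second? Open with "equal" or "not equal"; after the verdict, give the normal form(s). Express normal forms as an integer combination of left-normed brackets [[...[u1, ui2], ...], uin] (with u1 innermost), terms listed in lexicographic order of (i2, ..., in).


not equal: they reduce to -[[[u1, u3], u4], u2] + [[[u1, u4], u3], u2] and [[[u1, u3], u4], u2] - [[[u1, u4], u3], u2]

The first expression, normalized: -[[[u1, u3], u4], u2] + [[[u1, u4], u3], u2]
The second expression, normalized: [[[u1, u3], u4], u2] - [[[u1, u4], u3], u2]
Distinct normal forms: not equal.


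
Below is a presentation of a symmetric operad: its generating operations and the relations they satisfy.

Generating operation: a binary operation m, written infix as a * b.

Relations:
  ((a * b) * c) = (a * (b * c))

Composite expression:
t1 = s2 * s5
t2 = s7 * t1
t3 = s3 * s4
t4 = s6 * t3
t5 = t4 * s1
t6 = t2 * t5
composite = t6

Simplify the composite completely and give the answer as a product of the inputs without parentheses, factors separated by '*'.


Every regrouping of m is equal, so read the s-inputs in written order.
(s2 * s5) collapses to s2 * s5
(s7 * (s2 * s5)) collapses to s7 * s2 * s5
(s3 * s4) collapses to s3 * s4
(s6 * (s3 * s4)) collapses to s6 * s3 * s4
((s6 * (s3 * s4)) * s1) collapses to s6 * s3 * s4 * s1
((s7 * (s2 * s5)) * ((s6 * (s3 * s4)) * s1)) collapses to s7 * s2 * s5 * s6 * s3 * s4 * s1

s7 * s2 * s5 * s6 * s3 * s4 * s1


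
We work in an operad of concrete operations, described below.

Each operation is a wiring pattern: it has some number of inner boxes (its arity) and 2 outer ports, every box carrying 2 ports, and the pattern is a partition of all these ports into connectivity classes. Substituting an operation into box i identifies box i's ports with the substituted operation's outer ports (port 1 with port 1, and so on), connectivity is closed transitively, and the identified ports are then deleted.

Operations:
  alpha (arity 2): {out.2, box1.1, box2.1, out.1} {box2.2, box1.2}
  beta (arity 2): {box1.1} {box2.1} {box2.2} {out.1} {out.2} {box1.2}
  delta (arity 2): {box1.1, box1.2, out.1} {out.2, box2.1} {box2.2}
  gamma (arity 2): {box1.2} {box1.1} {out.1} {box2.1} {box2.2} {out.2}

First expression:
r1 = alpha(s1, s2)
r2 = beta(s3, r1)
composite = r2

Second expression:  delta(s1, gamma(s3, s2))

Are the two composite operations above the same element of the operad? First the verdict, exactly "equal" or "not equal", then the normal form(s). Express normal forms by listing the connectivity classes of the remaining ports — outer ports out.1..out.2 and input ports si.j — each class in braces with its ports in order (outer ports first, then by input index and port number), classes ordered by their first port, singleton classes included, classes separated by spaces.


not equal; first: {out.1} {out.2} {s1.1, s2.1} {s1.2, s2.2} {s3.1} {s3.2}; second: {out.1, s1.1, s1.2} {out.2} {s2.1} {s2.2} {s3.1} {s3.2}


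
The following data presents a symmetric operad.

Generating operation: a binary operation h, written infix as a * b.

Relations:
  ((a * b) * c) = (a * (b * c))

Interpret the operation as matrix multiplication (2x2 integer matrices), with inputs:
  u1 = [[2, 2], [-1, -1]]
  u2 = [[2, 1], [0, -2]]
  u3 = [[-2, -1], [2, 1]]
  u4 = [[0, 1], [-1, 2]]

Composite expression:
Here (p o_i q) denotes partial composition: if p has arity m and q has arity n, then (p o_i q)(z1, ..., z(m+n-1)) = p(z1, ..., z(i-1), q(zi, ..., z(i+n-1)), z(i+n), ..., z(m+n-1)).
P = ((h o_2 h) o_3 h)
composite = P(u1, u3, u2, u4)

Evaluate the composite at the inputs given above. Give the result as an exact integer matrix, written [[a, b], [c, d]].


[[0, 0], [0, 0]]

(u2 * u4) = [[-1, 4], [2, -4]]
(u3 * (u2 * u4)) = [[0, -4], [0, 4]]
(u1 * (u3 * (u2 * u4))) = [[0, 0], [0, 0]]


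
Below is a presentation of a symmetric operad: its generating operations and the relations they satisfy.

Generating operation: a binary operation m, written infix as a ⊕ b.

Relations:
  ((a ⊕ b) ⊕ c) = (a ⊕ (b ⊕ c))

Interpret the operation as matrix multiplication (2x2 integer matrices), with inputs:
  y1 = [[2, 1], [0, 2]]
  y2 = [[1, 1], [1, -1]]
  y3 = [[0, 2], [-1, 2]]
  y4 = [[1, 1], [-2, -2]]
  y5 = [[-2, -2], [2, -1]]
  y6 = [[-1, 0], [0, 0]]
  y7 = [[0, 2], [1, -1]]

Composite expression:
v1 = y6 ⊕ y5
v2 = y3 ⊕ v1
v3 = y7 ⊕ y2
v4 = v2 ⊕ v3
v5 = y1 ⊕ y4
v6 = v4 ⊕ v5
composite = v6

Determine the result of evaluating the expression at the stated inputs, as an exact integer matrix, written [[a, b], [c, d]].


[[0, 0], [0, 0]]

(y6 ⊕ y5) = [[2, 2], [0, 0]]
(y3 ⊕ (y6 ⊕ y5)) = [[0, 0], [-2, -2]]
(y7 ⊕ y2) = [[2, -2], [0, 2]]
((y3 ⊕ (y6 ⊕ y5)) ⊕ (y7 ⊕ y2)) = [[0, 0], [-4, 0]]
(y1 ⊕ y4) = [[0, 0], [-4, -4]]
(((y3 ⊕ (y6 ⊕ y5)) ⊕ (y7 ⊕ y2)) ⊕ (y1 ⊕ y4)) = [[0, 0], [0, 0]]


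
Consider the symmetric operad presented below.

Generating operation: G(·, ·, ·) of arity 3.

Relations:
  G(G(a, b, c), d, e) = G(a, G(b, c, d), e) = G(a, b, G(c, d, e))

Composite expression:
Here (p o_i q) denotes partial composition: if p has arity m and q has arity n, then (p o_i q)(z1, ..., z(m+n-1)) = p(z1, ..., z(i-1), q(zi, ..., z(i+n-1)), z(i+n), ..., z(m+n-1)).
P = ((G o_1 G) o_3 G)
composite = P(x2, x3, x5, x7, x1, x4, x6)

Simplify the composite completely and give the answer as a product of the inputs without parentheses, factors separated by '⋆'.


x2 ⋆ x3 ⋆ x5 ⋆ x7 ⋆ x1 ⋆ x4 ⋆ x6

All parenthesizations of G agree; list the x-inputs left to right.
G(x5, x7, x1) reduces to x5 ⋆ x7 ⋆ x1
G(x2, x3, G(x5, x7, x1)) reduces to x2 ⋆ x3 ⋆ x5 ⋆ x7 ⋆ x1
G(G(x2, x3, G(x5, x7, x1)), x4, x6) reduces to x2 ⋆ x3 ⋆ x5 ⋆ x7 ⋆ x1 ⋆ x4 ⋆ x6


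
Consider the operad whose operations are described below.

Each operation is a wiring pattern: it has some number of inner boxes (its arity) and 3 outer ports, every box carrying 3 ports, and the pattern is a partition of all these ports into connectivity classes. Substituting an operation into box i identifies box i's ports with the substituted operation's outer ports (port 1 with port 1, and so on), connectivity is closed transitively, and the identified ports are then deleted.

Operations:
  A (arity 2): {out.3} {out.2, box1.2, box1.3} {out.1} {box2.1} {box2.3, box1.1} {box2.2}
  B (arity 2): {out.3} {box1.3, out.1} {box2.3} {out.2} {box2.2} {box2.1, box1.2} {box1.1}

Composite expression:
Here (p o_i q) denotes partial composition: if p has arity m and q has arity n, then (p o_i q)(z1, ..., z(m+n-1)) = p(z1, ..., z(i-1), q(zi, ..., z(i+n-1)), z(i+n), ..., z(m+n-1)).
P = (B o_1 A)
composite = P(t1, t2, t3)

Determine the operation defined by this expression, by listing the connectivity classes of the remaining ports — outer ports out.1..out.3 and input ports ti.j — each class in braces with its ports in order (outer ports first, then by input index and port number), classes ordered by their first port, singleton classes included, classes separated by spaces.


Reachability decides: close wires over B-identified ports.
through A, on inputs (t1, t2): {out.1} {out.2, t1.2, t1.3} {out.3} {t1.1, t2.3} {t2.1} {t2.2} (out.j = stage outer ports)
through B, on inputs (t1, t2, t3): {out.1} {out.2} {out.3} {t1.1, t2.3} {t1.2, t1.3, t3.1} {t2.1} {t2.2} {t3.2} {t3.3} (out.j = stage outer ports)

{out.1} {out.2} {out.3} {t1.1, t2.3} {t1.2, t1.3, t3.1} {t2.1} {t2.2} {t3.2} {t3.3}


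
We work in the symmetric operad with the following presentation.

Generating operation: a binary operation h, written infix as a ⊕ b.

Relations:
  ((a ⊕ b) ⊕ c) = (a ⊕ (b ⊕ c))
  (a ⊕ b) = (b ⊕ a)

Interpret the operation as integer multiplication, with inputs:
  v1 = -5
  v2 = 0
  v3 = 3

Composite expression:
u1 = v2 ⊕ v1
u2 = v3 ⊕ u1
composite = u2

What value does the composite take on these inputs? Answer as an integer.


0

(v2 ⊕ v1) = 0
(v3 ⊕ (v2 ⊕ v1)) = 0


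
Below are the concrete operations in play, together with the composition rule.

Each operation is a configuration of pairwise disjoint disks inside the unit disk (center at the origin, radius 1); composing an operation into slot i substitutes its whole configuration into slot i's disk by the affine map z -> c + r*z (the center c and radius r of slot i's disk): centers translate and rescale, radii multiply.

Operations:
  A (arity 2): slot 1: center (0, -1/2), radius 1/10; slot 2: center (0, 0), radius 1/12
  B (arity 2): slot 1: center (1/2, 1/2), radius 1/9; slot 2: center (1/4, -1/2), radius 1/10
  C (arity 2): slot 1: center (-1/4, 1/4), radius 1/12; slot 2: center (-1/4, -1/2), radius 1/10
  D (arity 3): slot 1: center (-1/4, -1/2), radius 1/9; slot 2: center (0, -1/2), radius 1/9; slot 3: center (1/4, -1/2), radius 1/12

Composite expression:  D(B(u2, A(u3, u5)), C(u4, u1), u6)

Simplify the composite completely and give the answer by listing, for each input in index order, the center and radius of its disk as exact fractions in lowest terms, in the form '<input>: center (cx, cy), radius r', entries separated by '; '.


u1: center (-1/36, -5/9), radius 1/90; u2: center (-7/36, -4/9), radius 1/81; u3: center (-2/9, -101/180), radius 1/900; u4: center (-1/36, -17/36), radius 1/108; u5: center (-2/9, -5/9), radius 1/1080; u6: center (1/4, -1/2), radius 1/12


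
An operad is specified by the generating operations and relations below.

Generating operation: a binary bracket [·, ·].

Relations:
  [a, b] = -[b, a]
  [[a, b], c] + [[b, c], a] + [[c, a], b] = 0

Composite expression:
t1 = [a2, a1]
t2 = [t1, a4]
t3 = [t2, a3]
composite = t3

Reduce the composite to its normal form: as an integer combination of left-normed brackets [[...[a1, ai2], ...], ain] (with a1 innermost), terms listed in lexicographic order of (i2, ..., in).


Antisymmetry and Jacobi reduce to a1-anchored left-normed brackets.
Composite bracket: [[[a2, a1], a4], a3]
Expanding via [a, b] = ab - ba: 8 signed words (2^3 = 8).
Coefficients come from the a1-initial words:
  word a1a2a4a3 has sign -1, contributing -[[[a1, a2], a4], a3]

-[[[a1, a2], a4], a3]


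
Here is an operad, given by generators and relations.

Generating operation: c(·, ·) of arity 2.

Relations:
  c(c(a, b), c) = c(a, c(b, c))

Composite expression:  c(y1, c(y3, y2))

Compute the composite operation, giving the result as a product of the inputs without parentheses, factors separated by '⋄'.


y1 ⋄ y3 ⋄ y2

The c-tree's shape is irrelevant; the y-reading-order decides.
c(y3, y2) unparenthesizes to y3 ⋄ y2
c(y1, c(y3, y2)) unparenthesizes to y1 ⋄ y3 ⋄ y2


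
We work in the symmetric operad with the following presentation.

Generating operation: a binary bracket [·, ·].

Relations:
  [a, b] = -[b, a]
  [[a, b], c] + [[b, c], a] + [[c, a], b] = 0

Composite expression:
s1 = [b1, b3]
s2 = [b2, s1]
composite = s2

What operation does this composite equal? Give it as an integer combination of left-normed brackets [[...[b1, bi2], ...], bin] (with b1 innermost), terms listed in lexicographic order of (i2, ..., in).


-[[b1, b3], b2]

A multilinear Lie element is pinned by b1-initial words (b1 innermost).
Composite bracket: [b2, [b1, b3]]
Under [a, b] = ab - ba we get 4 signed associative words (2^2 = 4).
The b1-initial words carry the normal form:
  from b1b3b2, sign -1: term -[[b1, b3], b2]


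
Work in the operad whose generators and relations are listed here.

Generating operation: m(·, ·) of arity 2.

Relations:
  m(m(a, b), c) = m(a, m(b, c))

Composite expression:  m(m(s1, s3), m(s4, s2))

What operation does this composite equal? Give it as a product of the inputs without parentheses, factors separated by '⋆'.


s1 ⋆ s3 ⋆ s4 ⋆ s2

Key point: m is associative — brackets drop, the s-order remains.
m(s1, s3) unparenthesizes to s1 ⋆ s3
m(s4, s2) unparenthesizes to s4 ⋆ s2
m(m(s1, s3), m(s4, s2)) unparenthesizes to s1 ⋆ s3 ⋆ s4 ⋆ s2


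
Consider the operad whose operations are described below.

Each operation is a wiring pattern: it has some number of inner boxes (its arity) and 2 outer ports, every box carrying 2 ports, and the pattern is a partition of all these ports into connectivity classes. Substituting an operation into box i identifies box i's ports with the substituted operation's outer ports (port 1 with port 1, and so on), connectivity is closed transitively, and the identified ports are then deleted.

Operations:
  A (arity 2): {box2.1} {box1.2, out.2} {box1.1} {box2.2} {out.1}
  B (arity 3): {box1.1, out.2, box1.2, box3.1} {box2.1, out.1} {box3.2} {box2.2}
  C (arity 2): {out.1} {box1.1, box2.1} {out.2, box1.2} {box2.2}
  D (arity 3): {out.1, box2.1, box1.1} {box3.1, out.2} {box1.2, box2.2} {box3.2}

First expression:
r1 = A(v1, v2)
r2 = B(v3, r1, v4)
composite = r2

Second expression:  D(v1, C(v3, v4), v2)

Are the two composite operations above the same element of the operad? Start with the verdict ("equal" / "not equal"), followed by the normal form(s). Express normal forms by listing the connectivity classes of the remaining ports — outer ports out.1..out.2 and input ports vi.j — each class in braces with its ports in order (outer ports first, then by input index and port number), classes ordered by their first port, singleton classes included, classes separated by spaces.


not equal — first {out.1} {out.2, v3.1, v3.2, v4.1} {v1.1} {v1.2} {v2.1} {v2.2} {v4.2}, second {out.1, v1.1} {out.2, v2.1} {v1.2, v3.2} {v2.2} {v3.1, v4.1} {v4.2}

The first composite normalizes to {out.1} {out.2, v3.1, v3.2, v4.1} {v1.1} {v1.2} {v2.1} {v2.2} {v4.2}
The second composite normalizes to {out.1, v1.1} {out.2, v2.1} {v1.2, v3.2} {v2.2} {v3.1, v4.1} {v4.2}
The forms do not match — not equal.


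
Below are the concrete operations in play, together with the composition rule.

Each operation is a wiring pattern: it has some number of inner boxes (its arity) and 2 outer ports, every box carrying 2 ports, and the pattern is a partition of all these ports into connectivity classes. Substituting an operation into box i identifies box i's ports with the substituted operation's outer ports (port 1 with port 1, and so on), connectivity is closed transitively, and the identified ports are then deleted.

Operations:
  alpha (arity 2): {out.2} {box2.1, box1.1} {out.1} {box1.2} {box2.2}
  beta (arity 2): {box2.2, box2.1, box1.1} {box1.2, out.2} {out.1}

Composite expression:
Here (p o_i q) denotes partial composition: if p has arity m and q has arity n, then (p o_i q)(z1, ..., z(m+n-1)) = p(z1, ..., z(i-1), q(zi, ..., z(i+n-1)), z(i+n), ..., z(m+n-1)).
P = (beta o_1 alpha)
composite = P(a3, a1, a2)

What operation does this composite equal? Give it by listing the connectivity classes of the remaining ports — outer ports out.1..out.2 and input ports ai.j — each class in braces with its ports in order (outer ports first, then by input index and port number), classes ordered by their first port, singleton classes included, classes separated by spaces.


{out.1} {out.2} {a1.1, a3.1} {a1.2} {a2.1, a2.2} {a3.2}

Connectivity passes through glued beta-boundaries; trace each wire chain.
alpha over (a3, a1) gives {out.1} {out.2} {a1.1, a3.1} {a1.2} {a3.2}, out.j being that stage's outer ports
beta over (a3, a1, a2) gives {out.1} {out.2} {a1.1, a3.1} {a1.2} {a2.1, a2.2} {a3.2}, out.j being that stage's outer ports


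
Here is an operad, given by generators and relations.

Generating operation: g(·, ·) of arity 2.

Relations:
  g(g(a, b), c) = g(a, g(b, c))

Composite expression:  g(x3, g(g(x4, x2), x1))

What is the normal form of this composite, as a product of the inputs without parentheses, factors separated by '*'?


The g-tree's shape is irrelevant; the x-reading-order decides.
g(x4, x2) flattens to x4 * x2
g(g(x4, x2), x1) flattens to x4 * x2 * x1
g(x3, g(g(x4, x2), x1)) flattens to x3 * x4 * x2 * x1

x3 * x4 * x2 * x1


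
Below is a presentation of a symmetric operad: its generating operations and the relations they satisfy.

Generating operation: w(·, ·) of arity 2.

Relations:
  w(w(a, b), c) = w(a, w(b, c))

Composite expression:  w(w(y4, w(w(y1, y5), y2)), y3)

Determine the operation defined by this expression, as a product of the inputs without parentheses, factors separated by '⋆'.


Every regrouping of w is equal, so read the y-inputs in written order.
w(y1, y5) unparenthesizes to y1 ⋆ y5
w(w(y1, y5), y2) unparenthesizes to y1 ⋆ y5 ⋆ y2
w(y4, w(w(y1, y5), y2)) unparenthesizes to y4 ⋆ y1 ⋆ y5 ⋆ y2
w(w(y4, w(w(y1, y5), y2)), y3) unparenthesizes to y4 ⋆ y1 ⋆ y5 ⋆ y2 ⋆ y3

y4 ⋆ y1 ⋆ y5 ⋆ y2 ⋆ y3


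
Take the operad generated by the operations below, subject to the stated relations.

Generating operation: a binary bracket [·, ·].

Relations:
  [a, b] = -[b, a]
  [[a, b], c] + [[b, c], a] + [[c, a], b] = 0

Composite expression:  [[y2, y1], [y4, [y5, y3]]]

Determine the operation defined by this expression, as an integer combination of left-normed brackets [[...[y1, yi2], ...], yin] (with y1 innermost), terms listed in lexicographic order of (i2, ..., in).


-[[[[y1, y2], y3], y5], y4] + [[[[y1, y2], y4], y3], y5] - [[[[y1, y2], y4], y5], y3] + [[[[y1, y2], y5], y3], y4]

A multilinear Lie element is pinned by y1-initial words (y1 innermost).
Composite bracket: [[y2, y1], [y4, [y5, y3]]]
Full expansion: 16 signed words from ab - ba (2^4 = 16).
Collect the words opening with y1:
  word y1y2y3y5y4 has sign -1, contributing -[[[[y1, y2], y3], y5], y4]
  word y1y2y4y3y5 has sign +1, contributing +[[[[y1, y2], y4], y3], y5]
  word y1y2y4y5y3 has sign -1, contributing -[[[[y1, y2], y4], y5], y3]
  word y1y2y5y3y4 has sign +1, contributing +[[[[y1, y2], y5], y3], y4]


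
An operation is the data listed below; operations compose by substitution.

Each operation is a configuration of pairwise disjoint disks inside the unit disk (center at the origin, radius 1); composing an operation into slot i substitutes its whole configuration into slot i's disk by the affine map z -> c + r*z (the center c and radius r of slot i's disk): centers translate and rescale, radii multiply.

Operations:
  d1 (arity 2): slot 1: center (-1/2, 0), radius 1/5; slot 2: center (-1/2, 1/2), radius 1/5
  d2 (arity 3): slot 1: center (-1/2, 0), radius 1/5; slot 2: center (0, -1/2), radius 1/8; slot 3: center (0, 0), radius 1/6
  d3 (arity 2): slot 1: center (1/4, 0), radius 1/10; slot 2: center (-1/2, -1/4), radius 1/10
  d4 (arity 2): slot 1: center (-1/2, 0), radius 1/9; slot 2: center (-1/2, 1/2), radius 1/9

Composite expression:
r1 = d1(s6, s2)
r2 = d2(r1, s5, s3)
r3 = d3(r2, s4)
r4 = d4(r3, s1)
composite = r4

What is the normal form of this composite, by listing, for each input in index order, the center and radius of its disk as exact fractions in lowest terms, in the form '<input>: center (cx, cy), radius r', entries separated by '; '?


s1: center (-1/2, 1/2), radius 1/9; s2: center (-431/900, 1/900), radius 1/2250; s3: center (-17/36, 0), radius 1/540; s4: center (-5/9, -1/36), radius 1/90; s5: center (-17/36, -1/180), radius 1/720; s6: center (-431/900, 0), radius 1/2250

Each s-disk chains the slot maps above it in d4; radii multiply.
for s6, the 4-step affine chain lands on center (-431/900, 0), radius 1/2250
for s2, the 4-step affine chain lands on center (-431/900, 1/900), radius 1/2250
for s5, the 3-step affine chain lands on center (-17/36, -1/180), radius 1/720
for s3, the 3-step affine chain lands on center (-17/36, 0), radius 1/540
for s4, the 2-step affine chain lands on center (-5/9, -1/36), radius 1/90
for s1, the 1-step affine chain lands on center (-1/2, 1/2), radius 1/9


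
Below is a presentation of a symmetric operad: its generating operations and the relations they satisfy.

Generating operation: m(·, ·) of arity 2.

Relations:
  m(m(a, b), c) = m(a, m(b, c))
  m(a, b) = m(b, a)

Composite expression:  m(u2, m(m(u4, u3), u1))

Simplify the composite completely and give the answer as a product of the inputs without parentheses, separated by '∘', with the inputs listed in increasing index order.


u1 ∘ u2 ∘ u3 ∘ u4

Both nesting and order wash out for m; what remains is which u's occur.
m(u4, u3) flattens to u4 ∘ u3
m(m(u4, u3), u1) flattens to u4 ∘ u3 ∘ u1
m(u2, m(m(u4, u3), u1)) flattens to u2 ∘ u4 ∘ u3 ∘ u1
the factors in increasing index order: u1 ∘ u2 ∘ u3 ∘ u4


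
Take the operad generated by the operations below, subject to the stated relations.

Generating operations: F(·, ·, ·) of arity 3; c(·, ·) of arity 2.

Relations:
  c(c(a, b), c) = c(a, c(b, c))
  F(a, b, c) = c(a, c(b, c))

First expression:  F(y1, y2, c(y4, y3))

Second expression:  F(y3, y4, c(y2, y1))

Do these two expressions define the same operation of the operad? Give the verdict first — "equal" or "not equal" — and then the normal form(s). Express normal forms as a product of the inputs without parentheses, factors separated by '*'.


Normal form of the first expression: y1 * y2 * y4 * y3
Normal form of the second expression: y3 * y4 * y2 * y1
They disagree, so not equal.

not equal; first: y1 * y2 * y4 * y3; second: y3 * y4 * y2 * y1


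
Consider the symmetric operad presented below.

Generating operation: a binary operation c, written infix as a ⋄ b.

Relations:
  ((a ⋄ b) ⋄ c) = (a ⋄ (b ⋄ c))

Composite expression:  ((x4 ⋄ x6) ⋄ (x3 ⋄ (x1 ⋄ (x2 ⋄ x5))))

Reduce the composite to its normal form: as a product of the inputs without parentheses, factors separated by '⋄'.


Every regrouping of c is equal, so read the x-inputs in written order.
(x4 ⋄ x6) spells out as x4 ⋄ x6
(x2 ⋄ x5) spells out as x2 ⋄ x5
(x1 ⋄ (x2 ⋄ x5)) spells out as x1 ⋄ x2 ⋄ x5
(x3 ⋄ (x1 ⋄ (x2 ⋄ x5))) spells out as x3 ⋄ x1 ⋄ x2 ⋄ x5
((x4 ⋄ x6) ⋄ (x3 ⋄ (x1 ⋄ (x2 ⋄ x5)))) spells out as x4 ⋄ x6 ⋄ x3 ⋄ x1 ⋄ x2 ⋄ x5

x4 ⋄ x6 ⋄ x3 ⋄ x1 ⋄ x2 ⋄ x5


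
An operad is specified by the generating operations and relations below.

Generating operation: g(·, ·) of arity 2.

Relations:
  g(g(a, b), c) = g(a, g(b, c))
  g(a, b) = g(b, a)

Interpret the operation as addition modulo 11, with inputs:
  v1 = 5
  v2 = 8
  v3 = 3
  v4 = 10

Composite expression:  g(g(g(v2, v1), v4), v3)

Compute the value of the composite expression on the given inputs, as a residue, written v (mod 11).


g(v2, v1) = 2
g(g(v2, v1), v4) = 1
g(g(g(v2, v1), v4), v3) = 4

4 (mod 11)


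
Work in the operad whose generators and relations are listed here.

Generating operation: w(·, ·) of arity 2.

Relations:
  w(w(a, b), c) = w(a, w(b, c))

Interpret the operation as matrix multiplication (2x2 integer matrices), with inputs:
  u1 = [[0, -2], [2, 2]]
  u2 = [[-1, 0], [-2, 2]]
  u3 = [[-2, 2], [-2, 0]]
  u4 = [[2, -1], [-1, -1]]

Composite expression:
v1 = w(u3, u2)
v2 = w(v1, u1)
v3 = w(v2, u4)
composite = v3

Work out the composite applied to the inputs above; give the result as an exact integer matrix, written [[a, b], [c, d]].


[[4, -20], [4, 4]]

w(u3, u2) = [[-2, 4], [2, 0]]
w(w(u3, u2), u1) = [[8, 12], [0, -4]]
w(w(w(u3, u2), u1), u4) = [[4, -20], [4, 4]]


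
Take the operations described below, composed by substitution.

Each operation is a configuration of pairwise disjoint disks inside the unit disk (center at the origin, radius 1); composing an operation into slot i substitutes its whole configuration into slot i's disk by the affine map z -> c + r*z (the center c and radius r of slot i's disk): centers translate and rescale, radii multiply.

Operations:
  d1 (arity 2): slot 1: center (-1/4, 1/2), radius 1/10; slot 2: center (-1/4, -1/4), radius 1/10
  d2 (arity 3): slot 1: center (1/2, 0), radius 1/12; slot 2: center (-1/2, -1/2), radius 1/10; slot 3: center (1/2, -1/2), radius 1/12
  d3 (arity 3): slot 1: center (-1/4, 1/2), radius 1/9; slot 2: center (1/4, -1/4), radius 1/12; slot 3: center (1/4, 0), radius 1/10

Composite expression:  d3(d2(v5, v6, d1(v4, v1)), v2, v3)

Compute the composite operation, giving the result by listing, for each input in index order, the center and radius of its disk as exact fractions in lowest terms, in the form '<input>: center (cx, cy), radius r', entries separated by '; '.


Each v-disk chains the slot maps above it in d3; radii multiply.
input v5: composing its 2 substitution steps yields center (-7/36, 1/2), radius 1/108
input v6: composing its 2 substitution steps yields center (-11/36, 4/9), radius 1/90
input v4: composing its 3 substitution steps yields center (-85/432, 97/216), radius 1/1080
input v1: composing its 3 substitution steps yields center (-85/432, 191/432), radius 1/1080
input v2: composing its 1 substitution step yields center (1/4, -1/4), radius 1/12
input v3: composing its 1 substitution step yields center (1/4, 0), radius 1/10

v1: center (-85/432, 191/432), radius 1/1080; v2: center (1/4, -1/4), radius 1/12; v3: center (1/4, 0), radius 1/10; v4: center (-85/432, 97/216), radius 1/1080; v5: center (-7/36, 1/2), radius 1/108; v6: center (-11/36, 4/9), radius 1/90


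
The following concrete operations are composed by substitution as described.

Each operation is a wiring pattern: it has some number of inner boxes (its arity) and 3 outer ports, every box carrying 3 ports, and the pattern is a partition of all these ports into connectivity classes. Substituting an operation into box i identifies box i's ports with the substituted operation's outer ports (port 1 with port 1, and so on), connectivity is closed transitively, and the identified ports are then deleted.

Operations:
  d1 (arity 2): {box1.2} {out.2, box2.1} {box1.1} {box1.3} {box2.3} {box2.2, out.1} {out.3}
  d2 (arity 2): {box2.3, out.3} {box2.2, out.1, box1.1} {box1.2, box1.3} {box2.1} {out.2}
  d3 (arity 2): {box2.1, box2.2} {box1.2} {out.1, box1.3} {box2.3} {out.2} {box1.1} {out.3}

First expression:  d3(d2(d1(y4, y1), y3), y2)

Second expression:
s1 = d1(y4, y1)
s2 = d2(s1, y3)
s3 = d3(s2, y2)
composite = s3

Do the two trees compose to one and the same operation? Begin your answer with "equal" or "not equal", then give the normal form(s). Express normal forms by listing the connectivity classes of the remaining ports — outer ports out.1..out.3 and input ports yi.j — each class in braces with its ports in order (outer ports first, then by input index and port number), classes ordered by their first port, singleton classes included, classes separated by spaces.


In normal form, the first expression is {out.1, y3.3} {out.2} {out.3} {y1.1} {y1.2, y3.2} {y1.3} {y2.1, y2.2} {y2.3} {y3.1} {y4.1} {y4.2} {y4.3}
In normal form, the second expression is {out.1, y3.3} {out.2} {out.3} {y1.1} {y1.2, y3.2} {y1.3} {y2.1, y2.2} {y2.3} {y3.1} {y4.1} {y4.2} {y4.3}
One common form — equal.

equal; the common form is {out.1, y3.3} {out.2} {out.3} {y1.1} {y1.2, y3.2} {y1.3} {y2.1, y2.2} {y2.3} {y3.1} {y4.1} {y4.2} {y4.3}


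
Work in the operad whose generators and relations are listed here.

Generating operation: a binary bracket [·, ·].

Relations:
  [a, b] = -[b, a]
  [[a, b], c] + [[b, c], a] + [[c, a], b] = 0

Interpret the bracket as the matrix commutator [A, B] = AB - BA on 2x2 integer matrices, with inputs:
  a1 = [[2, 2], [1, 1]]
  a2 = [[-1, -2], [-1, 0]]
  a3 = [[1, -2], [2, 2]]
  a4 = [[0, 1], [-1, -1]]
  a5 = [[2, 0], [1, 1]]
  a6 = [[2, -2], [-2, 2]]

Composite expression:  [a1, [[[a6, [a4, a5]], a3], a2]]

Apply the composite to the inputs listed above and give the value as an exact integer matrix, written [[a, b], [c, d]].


[[12, 12], [-12, -12]]

[a4, a5] = [[1, -1], [-2, -1]]
[a6, [a4, a5]] = [[2, 4], [-4, -2]]
[[a6, [a4, a5]], a3] = [[0, -4], [-4, 0]]
[[[a6, [a4, a5]], a3], a2] = [[-4, -4], [4, 4]]
[a1, [[[a6, [a4, a5]], a3], a2]] = [[12, 12], [-12, -12]]


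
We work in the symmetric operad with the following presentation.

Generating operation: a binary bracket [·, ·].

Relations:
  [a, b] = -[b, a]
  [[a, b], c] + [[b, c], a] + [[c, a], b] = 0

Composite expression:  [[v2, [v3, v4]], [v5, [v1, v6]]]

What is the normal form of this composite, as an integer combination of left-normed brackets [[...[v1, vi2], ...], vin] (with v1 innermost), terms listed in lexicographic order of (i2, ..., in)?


[[[[[v1, v6], v5], v2], v3], v4] - [[[[[v1, v6], v5], v2], v4], v3] - [[[[[v1, v6], v5], v3], v4], v2] + [[[[[v1, v6], v5], v4], v3], v2]


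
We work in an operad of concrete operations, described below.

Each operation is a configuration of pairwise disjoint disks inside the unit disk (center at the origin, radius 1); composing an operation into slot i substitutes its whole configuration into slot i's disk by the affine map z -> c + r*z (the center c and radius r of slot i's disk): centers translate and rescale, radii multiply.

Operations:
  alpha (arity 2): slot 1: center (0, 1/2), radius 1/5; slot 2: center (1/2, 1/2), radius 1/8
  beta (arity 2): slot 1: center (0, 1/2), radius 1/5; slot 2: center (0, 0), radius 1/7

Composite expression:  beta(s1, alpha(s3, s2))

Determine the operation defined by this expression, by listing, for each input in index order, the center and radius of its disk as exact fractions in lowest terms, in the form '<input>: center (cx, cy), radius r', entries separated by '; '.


s1: center (0, 1/2), radius 1/5; s2: center (1/14, 1/14), radius 1/56; s3: center (0, 1/14), radius 1/35

Affine substitution under beta: radii multiply and s-centers shift.
input s1: composing its 1 substitution step yields center (0, 1/2), radius 1/5
input s3: composing its 2 substitution steps yields center (0, 1/14), radius 1/35
input s2: composing its 2 substitution steps yields center (1/14, 1/14), radius 1/56


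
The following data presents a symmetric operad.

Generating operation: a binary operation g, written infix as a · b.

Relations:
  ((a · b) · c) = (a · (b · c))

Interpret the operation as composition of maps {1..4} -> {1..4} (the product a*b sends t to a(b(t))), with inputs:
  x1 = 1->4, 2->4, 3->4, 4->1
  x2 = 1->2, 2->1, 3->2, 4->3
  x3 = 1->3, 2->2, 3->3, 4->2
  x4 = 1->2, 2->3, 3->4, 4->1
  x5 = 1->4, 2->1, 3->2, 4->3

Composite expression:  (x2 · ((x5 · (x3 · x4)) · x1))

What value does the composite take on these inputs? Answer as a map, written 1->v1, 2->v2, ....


(x3 · x4) = 1->2, 2->3, 3->2, 4->3
(x5 · (x3 · x4)) = 1->1, 2->2, 3->1, 4->2
((x5 · (x3 · x4)) · x1) = 1->2, 2->2, 3->2, 4->1
(x2 · ((x5 · (x3 · x4)) · x1)) = 1->1, 2->1, 3->1, 4->2

1->1, 2->1, 3->1, 4->2


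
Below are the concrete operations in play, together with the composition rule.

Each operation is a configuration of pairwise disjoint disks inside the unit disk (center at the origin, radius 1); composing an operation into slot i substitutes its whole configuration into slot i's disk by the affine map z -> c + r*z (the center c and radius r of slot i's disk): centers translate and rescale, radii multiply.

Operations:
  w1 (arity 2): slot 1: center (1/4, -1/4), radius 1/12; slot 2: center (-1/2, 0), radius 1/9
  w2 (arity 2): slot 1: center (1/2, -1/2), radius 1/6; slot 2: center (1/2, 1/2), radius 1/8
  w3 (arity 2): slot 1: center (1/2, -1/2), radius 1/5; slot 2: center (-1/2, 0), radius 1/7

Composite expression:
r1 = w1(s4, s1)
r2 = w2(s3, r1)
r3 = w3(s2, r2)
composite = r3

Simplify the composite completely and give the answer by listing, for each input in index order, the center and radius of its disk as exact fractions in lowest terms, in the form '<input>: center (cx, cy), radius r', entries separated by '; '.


Each s-disk chains the slot maps above it in w3; radii multiply.
s2: after 1 affine step, its disk has center (1/2, -1/2), radius 1/5
s3: after 2 affine steps, its disk has center (-3/7, -1/14), radius 1/42
s4: after 3 affine steps, its disk has center (-95/224, 15/224), radius 1/672
s1: after 3 affine steps, its disk has center (-7/16, 1/14), radius 1/504

s1: center (-7/16, 1/14), radius 1/504; s2: center (1/2, -1/2), radius 1/5; s3: center (-3/7, -1/14), radius 1/42; s4: center (-95/224, 15/224), radius 1/672


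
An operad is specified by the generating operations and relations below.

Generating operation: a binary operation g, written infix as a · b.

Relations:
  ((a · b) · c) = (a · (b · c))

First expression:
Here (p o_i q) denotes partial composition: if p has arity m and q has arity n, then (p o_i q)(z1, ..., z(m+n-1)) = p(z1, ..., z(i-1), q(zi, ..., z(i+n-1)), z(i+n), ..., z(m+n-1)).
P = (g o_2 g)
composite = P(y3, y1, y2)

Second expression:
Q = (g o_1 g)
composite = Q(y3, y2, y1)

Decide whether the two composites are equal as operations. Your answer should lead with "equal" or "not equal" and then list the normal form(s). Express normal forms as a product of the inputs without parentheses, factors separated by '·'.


not equal; first: y3 · y1 · y2; second: y3 · y2 · y1

The first expression, normalized: y3 · y1 · y2
The second expression, normalized: y3 · y2 · y1
The normal forms differ: not equal.


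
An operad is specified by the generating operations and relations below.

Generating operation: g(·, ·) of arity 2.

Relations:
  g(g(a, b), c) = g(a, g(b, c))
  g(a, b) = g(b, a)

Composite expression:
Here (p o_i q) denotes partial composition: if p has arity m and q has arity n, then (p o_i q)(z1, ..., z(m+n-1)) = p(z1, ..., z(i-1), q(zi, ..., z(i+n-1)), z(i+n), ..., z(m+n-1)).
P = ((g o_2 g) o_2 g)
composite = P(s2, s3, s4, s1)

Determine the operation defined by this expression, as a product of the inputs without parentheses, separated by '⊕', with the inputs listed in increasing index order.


s1 ⊕ s2 ⊕ s3 ⊕ s4

Any arrangement under g is one operation, so sort the s-inputs.
g(s3, s4) flattens to s3 ⊕ s4
g(g(s3, s4), s1) flattens to s3 ⊕ s4 ⊕ s1
g(s2, g(g(s3, s4), s1)) flattens to s2 ⊕ s3 ⊕ s4 ⊕ s1
commutativity sorts the factors: s1 ⊕ s2 ⊕ s3 ⊕ s4


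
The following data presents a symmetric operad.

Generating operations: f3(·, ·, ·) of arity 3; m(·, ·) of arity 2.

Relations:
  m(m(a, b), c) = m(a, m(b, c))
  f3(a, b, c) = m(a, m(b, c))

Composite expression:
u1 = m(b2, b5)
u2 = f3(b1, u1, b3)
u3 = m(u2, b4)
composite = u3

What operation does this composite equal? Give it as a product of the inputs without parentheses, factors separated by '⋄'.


Key point: m is associative — brackets drop, the b-order remains.
m(b2, b5) unparenthesizes to b2 ⋄ b5
f3(b1, m(b2, b5), b3) unparenthesizes to b1 ⋄ b2 ⋄ b5 ⋄ b3
m(f3(b1, m(b2, b5), b3), b4) unparenthesizes to b1 ⋄ b2 ⋄ b5 ⋄ b3 ⋄ b4

b1 ⋄ b2 ⋄ b5 ⋄ b3 ⋄ b4


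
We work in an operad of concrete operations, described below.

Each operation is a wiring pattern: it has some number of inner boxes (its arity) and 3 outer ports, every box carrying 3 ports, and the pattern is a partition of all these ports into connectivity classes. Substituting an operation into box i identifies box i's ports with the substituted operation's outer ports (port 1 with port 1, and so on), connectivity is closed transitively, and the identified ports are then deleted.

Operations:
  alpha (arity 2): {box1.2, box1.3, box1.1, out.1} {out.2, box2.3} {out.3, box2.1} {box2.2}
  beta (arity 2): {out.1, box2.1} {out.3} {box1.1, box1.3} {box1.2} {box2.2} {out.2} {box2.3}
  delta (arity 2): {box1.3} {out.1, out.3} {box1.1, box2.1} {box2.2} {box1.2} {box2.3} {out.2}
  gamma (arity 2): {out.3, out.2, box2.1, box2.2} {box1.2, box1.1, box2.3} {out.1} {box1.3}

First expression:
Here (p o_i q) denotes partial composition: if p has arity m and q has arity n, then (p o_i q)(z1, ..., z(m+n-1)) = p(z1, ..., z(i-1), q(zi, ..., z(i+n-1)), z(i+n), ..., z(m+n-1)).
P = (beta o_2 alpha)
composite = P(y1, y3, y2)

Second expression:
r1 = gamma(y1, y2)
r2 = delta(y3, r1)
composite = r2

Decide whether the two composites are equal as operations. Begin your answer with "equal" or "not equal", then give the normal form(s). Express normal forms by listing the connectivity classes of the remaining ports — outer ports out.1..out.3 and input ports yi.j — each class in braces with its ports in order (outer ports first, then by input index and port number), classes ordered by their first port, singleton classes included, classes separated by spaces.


not equal; first: {out.1, y3.1, y3.2, y3.3} {out.2} {out.3} {y1.1, y1.3} {y1.2} {y2.1} {y2.2} {y2.3}; second: {out.1, out.3} {out.2} {y1.1, y1.2, y2.3} {y1.3} {y2.1, y2.2} {y3.1} {y3.2} {y3.3}

The first expression reduces to {out.1, y3.1, y3.2, y3.3} {out.2} {out.3} {y1.1, y1.3} {y1.2} {y2.1} {y2.2} {y2.3}
The second expression reduces to {out.1, out.3} {out.2} {y1.1, y1.2, y2.3} {y1.3} {y2.1, y2.2} {y3.1} {y3.2} {y3.3}
They disagree, so not equal.


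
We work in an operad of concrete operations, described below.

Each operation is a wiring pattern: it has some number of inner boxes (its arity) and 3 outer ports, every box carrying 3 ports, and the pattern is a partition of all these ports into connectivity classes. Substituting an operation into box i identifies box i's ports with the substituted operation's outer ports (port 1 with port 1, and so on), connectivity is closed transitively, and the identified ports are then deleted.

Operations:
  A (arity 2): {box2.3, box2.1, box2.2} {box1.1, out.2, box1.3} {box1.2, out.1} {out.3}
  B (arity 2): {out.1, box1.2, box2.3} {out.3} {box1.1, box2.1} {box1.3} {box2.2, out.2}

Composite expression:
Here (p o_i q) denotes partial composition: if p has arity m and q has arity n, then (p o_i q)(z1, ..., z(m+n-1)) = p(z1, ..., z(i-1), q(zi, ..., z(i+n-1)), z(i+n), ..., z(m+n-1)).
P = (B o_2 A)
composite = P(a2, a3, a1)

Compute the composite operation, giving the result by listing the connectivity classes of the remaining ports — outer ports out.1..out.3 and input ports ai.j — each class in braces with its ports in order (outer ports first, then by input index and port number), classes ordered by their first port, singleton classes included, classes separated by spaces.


{out.1, a2.2} {out.2, a3.1, a3.3} {out.3} {a1.1, a1.2, a1.3} {a2.1, a3.2} {a2.3}

Reachability decides: close wires over B-identified ports.
composing A on (a3, a1), with out.j its own outer ports: {out.1, a3.2} {out.2, a3.1, a3.3} {out.3} {a1.1, a1.2, a1.3}
composing B on (a2, a3, a1), with out.j its own outer ports: {out.1, a2.2} {out.2, a3.1, a3.3} {out.3} {a1.1, a1.2, a1.3} {a2.1, a3.2} {a2.3}
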